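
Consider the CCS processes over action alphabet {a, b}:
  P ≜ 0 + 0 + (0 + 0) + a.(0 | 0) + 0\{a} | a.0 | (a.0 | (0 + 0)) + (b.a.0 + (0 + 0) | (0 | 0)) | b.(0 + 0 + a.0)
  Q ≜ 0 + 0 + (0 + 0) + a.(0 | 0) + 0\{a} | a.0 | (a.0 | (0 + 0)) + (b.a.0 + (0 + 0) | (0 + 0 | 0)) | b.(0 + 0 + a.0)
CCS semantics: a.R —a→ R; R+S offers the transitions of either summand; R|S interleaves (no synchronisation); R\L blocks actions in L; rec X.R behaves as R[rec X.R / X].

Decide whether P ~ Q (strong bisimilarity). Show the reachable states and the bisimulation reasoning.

bisimilar

LTS(P): 12 reachable states
  s0 = 0 + 0 + (0 + 0) + a.(0 | 0) + 0\{a} | a.0 | (a.0 | (0 + 0)) + (b.a.0 + (0 + 0) | (0 | 0)) | b.(0 + 0 + a.0) :: —a→ s1, —a→ s2, —a→ s3, —b→ s4, —b→ s5
  s1 = 0 | 0 :: deadlocked
  s2 = 0\{a} | 0 | (a.0 | (0 + 0)) :: —a→ s6
  s3 = 0\{a} | a.0 | (0 | (0 + 0)) :: —a→ s6
  s4 = (b.a.0 + (0 + 0) | (0 | 0)) | (0 + 0 + a.0) :: —a→ s7, —b→ s8
  s5 = a.0 | b.(0 + 0 + a.0) :: —a→ s9, —b→ s8
  s6 = 0\{a} | 0 | (0 | (0 + 0)) :: deadlocked
  s7 = (b.a.0 + (0 + 0) | (0 | 0)) | 0 :: —b→ s10
  s8 = a.0 | (0 + 0 + a.0) :: —a→ s10, —a→ s11
  s9 = 0 | b.(0 + 0 + a.0) :: —b→ s11
  s10 = a.0 | 0 :: —a→ s1
  s11 = 0 | (0 + 0 + a.0) :: —a→ s1
LTS(Q): 12 reachable states
  t0 = 0 + 0 + (0 + 0) + a.(0 | 0) + 0\{a} | a.0 | (a.0 | (0 + 0)) + (b.a.0 + (0 + 0) | (0 + 0 | 0)) | b.(0 + 0 + a.0) :: —a→ t1, —a→ t2, —a→ t3, —b→ t4, —b→ t5
  t1 = 0 | 0 :: deadlocked
  t2 = 0\{a} | 0 | (a.0 | (0 + 0)) :: —a→ t6
  t3 = 0\{a} | a.0 | (0 | (0 + 0)) :: —a→ t6
  t4 = (b.a.0 + (0 + 0) | (0 + 0 | 0)) | (0 + 0 + a.0) :: —a→ t7, —b→ t8
  t5 = a.0 | b.(0 + 0 + a.0) :: —a→ t9, —b→ t8
  t6 = 0\{a} | 0 | (0 | (0 + 0)) :: deadlocked
  t7 = (b.a.0 + (0 + 0) | (0 + 0 | 0)) | 0 :: —b→ t10
  t8 = a.0 | (0 + 0 + a.0) :: —a→ t10, —a→ t11
  t9 = 0 | b.(0 + 0 + a.0) :: —b→ t11
  t10 = a.0 | 0 :: —a→ t1
  t11 = 0 | (0 + 0 + a.0) :: —a→ t1
Bisimilarity quotient blocks:
  B0 = {s0, t0}
  B1 = {s10, s11, s2, s3, t10, t11, t2, t3}
  B2 = {s1, s6, t1, t6}
  B3 = {s4, s5, t4, t5}
  B4 = {s8, t8}
  B5 = {s7, s9, t7, t9}
s0 ∈ B0, t0 ∈ B0 → same block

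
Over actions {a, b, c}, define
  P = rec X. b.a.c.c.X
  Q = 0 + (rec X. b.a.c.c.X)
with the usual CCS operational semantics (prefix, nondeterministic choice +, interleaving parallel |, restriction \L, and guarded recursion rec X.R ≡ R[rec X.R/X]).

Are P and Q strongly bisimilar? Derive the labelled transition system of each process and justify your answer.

YES

Reachable graph of P (4 states):
  p0 = rec X. b.a.c.c.X | ··b··> p1
  p1 = a.c.c.(rec X. b.a.c.c.X) | ··a··> p2
  p2 = c.c.(rec X. b.a.c.c.X) | ··c··> p3
  p3 = c.(rec X. b.a.c.c.X) | ··c··> p0
Reachable graph of Q (5 states):
  q0 = 0 + (rec X. b.a.c.c.X) | ··b··> q1
  q1 = a.c.c.(rec X. b.a.c.c.X) | ··a··> q2
  q2 = c.c.(rec X. b.a.c.c.X) | ··c··> q3
  q3 = c.(rec X. b.a.c.c.X) | ··c··> q4
  q4 = rec X. b.a.c.c.X | ··b··> q1
Bisimilarity quotient blocks:
  B0 = {p0, q0, q4}
  B1 = {p1, q1}
  B2 = {p2, q2}
  B3 = {p3, q3}
p0 ∈ B0, q0 ∈ B0 → same block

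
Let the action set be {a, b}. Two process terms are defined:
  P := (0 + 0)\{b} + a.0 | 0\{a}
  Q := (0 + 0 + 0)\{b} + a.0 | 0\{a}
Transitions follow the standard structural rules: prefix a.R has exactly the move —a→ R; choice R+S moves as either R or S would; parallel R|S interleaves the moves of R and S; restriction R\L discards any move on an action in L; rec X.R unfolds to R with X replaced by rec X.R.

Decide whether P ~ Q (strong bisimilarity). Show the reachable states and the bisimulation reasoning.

P's transition system — 2 states:
  p0 = (0 + 0)\{b} + a.0 | 0\{a} :: --a--▸ p1
  p1 = 0 | 0\{a} :: (no moves)
Q's transition system — 2 states:
  q0 = (0 + 0 + 0)\{b} + a.0 | 0\{a} :: --a--▸ q1
  q1 = 0 | 0\{a} :: (no moves)
Partition-refinement fixed point:
  B0 = {p0, q0}
  B1 = {p1, q1}
p0 ∈ B0, q0 ∈ B0 → same block

bisimilar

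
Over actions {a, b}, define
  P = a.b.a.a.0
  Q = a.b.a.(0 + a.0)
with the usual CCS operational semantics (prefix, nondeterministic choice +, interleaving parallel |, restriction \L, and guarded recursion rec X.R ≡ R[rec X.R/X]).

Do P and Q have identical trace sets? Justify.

LTS(P): 5 reachable states
  p0 = a.b.a.a.0 | —a→ p1
  p1 = b.a.a.0 | —b→ p2
  p2 = a.a.0 | —a→ p3
  p3 = a.0 | —a→ p4
  p4 = 0 | (no moves)
LTS(Q): 5 reachable states
  q0 = a.b.a.(0 + a.0) | —a→ q1
  q1 = b.a.(0 + a.0) | —b→ q2
  q2 = a.(0 + a.0) | —a→ q3
  q3 = 0 + a.0 | —a→ q4
  q4 = 0 | (no moves)
Bisimilarity quotient blocks:
  B0 = {p0, q0}
  B1 = {p1, q1}
  B2 = {p2, q2}
  B3 = {p3, q3}
  B4 = {p4, q4}
p0 ∈ B0, q0 ∈ B0 → same block
Bisimilar ⇒ trace-equivalent.

trace-equivalent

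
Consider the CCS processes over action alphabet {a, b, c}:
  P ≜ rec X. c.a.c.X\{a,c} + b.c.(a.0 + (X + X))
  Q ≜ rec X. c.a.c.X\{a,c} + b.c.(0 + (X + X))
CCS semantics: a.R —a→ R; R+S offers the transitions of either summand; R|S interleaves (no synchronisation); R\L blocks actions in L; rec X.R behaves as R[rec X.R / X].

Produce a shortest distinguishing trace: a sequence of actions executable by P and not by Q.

P's transition system — 8 states:
  m0 = rec X. c.a.c.X\{a,c} + b.c.(a.0 + (X + X)) ⊢ =b=> m1, =c=> m2
  m1 = c.(a.0 + ((rec X. c.a.c.X\{a,c} + b.c.(a.0 + (X + X))) + (rec X. c.a.c.X\{a,c} + b.c.(a.0 + (X + X))))) ⊢ =c=> m3
  m2 = a.c.(rec X. c.a.c.X\{a,c} + b.c.(a.0 + (X + X)))\{a,c} ⊢ =a=> m4
  m3 = a.0 + ((rec X. c.a.c.X\{a,c} + b.c.(a.0 + (X + X))) + (rec X. c.a.c.X\{a,c} + b.c.(a.0 + (X + X)))) ⊢ =a=> m5, =b=> m1, =c=> m2
  m4 = c.(rec X. c.a.c.X\{a,c} + b.c.(a.0 + (X + X)))\{a,c} ⊢ =c=> m6
  m5 = 0 ⊢ ·
  m6 = (rec X. c.a.c.X\{a,c} + b.c.(a.0 + (X + X)))\{a,c} ⊢ =b=> m7
  m7 = (c.(a.0 + ((rec X. c.a.c.X\{a,c} + b.c.(a.0 + (X + X))) + (rec X. c.a.c.X\{a,c} + b.c.(a.0 + (X + X))))))\{a,c} ⊢ ·
Q's transition system — 7 states:
  n0 = rec X. c.a.c.X\{a,c} + b.c.(0 + (X + X)) ⊢ =b=> n1, =c=> n2
  n1 = c.(0 + ((rec X. c.a.c.X\{a,c} + b.c.(0 + (X + X))) + (rec X. c.a.c.X\{a,c} + b.c.(0 + (X + X))))) ⊢ =c=> n3
  n2 = a.c.(rec X. c.a.c.X\{a,c} + b.c.(0 + (X + X)))\{a,c} ⊢ =a=> n4
  n3 = 0 + ((rec X. c.a.c.X\{a,c} + b.c.(0 + (X + X))) + (rec X. c.a.c.X\{a,c} + b.c.(0 + (X + X)))) ⊢ =b=> n1, =c=> n2
  n4 = c.(rec X. c.a.c.X\{a,c} + b.c.(0 + (X + X)))\{a,c} ⊢ =c=> n5
  n5 = (rec X. c.a.c.X\{a,c} + b.c.(0 + (X + X)))\{a,c} ⊢ =b=> n6
  n6 = (c.(0 + ((rec X. c.a.c.X\{a,c} + b.c.(0 + (X + X))) + (rec X. c.a.c.X\{a,c} + b.c.(0 + (X + X))))))\{a,c} ⊢ ·
Trace ⟨bca⟩ through P, begin at {m0}:
  step 1 (b): {m1}
  step 2 (c): {m3}
  step 3 (a): {m5}
  — P admits the full trace.
Trace ⟨bca⟩ through Q, begin at {n0}:
  step 1 (b): {n1}
  step 2 (c): {n3}
  step 3 (a): ∅  — Q cannot continue

bca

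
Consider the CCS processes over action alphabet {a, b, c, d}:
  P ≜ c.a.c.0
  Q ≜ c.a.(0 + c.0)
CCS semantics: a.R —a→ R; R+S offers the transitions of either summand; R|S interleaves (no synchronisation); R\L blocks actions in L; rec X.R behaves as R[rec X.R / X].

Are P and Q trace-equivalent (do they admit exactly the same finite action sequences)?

trace-equivalent

Reachable graph of P (4 states):
  p0 = c.a.c.0 has moves =c=> p1
  p1 = a.c.0 has moves =a=> p2
  p2 = c.0 has moves =c=> p3
  p3 = 0 has moves stopped
Reachable graph of Q (4 states):
  q0 = c.a.(0 + c.0) has moves =c=> q1
  q1 = a.(0 + c.0) has moves =a=> q2
  q2 = 0 + c.0 has moves =c=> q3
  q3 = 0 has moves stopped
Bisimilarity quotient blocks:
  B0 = {p0, q0}
  B1 = {p1, q1}
  B2 = {p2, q2}
  B3 = {p3, q3}
p0 ∈ B0, q0 ∈ B0 → same block
Bisimilar ⇒ trace-equivalent.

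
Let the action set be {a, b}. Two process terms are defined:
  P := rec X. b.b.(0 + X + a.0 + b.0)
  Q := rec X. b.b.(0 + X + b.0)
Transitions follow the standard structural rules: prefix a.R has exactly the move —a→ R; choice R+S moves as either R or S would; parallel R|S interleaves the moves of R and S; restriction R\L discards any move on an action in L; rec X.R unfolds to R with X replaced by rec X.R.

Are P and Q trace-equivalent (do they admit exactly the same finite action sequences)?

NO — witness ⟨bba⟩

LTS(P): 4 reachable states
  m0 = rec X. b.b.(0 + X + a.0 + b.0) | --b--▸ m1
  m1 = b.(0 + (rec X. b.b.(0 + X + a.0 + b.0)) + a.0 + b.0) | --b--▸ m2
  m2 = 0 + (rec X. b.b.(0 + X + a.0 + b.0)) + a.0 + b.0 | --a--▸ m3, --b--▸ m1, --b--▸ m3
  m3 = 0 | stopped
LTS(Q): 4 reachable states
  n0 = rec X. b.b.(0 + X + b.0) | --b--▸ n1
  n1 = b.(0 + (rec X. b.b.(0 + X + b.0)) + b.0) | --b--▸ n2
  n2 = 0 + (rec X. b.b.(0 + X + b.0)) + b.0 | --b--▸ n1, --b--▸ n3
  n3 = 0 | stopped
Run σ = ⟨bba⟩ on P: start {m0}
  step 1 (b): {m1}
  step 2 (b): {m2}
  step 3 (a): {m3}
  P completes σ.
Run σ = ⟨bba⟩ on Q: start {n0}
  step 1 (b): {n1}
  step 2 (b): {n2}
  step 3 (a): ∅ (Q stuck)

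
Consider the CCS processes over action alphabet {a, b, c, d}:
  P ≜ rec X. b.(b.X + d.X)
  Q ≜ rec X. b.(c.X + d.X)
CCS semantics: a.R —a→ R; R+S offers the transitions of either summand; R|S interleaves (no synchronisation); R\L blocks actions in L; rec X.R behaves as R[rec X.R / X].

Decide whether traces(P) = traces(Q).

P's transition system — 2 states:
  p0 = rec X. b.(b.X + d.X) → ··b··> p1
  p1 = b.(rec X. b.(b.X + d.X)) + d.(rec X. b.(b.X + d.X)) → ··b··> p0, ··d··> p0
Q's transition system — 2 states:
  q0 = rec X. b.(c.X + d.X) → ··b··> q1
  q1 = c.(rec X. b.(c.X + d.X)) + d.(rec X. b.(c.X + d.X)) → ··c··> q0, ··d··> q0
Run σ = ⟨bb⟩ on P: start {p0}
  [1] b ⇒ {p1}
  [2] b ⇒ {p0}
  — P admits the full trace.
Run σ = ⟨bb⟩ on Q: start {q0}
  [1] b ⇒ {q1}
  [2] b ⇒ ∅ (Q stuck)

NO — witness ⟨bb⟩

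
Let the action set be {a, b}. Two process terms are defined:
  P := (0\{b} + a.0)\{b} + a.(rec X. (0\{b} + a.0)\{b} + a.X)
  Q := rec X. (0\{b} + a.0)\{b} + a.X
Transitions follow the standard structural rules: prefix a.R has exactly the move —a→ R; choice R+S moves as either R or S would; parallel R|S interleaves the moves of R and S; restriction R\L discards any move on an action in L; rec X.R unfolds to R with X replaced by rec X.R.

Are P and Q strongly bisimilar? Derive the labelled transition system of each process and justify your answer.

bisimilar

LTS(P): 3 reachable states
  s0 = (0\{b} + a.0)\{b} + a.(rec X. (0\{b} + a.0)\{b} + a.X) ⊢ -a-> s1, -a-> s2
  s1 = 0\{b} ⊢ ∅
  s2 = rec X. (0\{b} + a.0)\{b} + a.X ⊢ -a-> s1, -a-> s2
LTS(Q): 2 reachable states
  t0 = rec X. (0\{b} + a.0)\{b} + a.X ⊢ -a-> t0, -a-> t1
  t1 = 0\{b} ⊢ ∅
Bisimilarity quotient blocks:
  B0 = {s0, s2, t0}
  B1 = {s1, t1}
s0 ∈ B0, t0 ∈ B0 → same block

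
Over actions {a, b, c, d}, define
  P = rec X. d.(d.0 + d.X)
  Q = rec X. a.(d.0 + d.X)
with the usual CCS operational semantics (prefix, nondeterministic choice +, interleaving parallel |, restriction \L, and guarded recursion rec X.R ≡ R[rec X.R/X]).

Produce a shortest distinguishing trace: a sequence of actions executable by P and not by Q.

Reachable graph of P (3 states):
  u0 = rec X. d.(d.0 + d.X) ⊢ =d=> u1
  u1 = d.0 + d.(rec X. d.(d.0 + d.X)) ⊢ =d=> u0, =d=> u2
  u2 = 0 ⊢ stopped
Reachable graph of Q (3 states):
  v0 = rec X. a.(d.0 + d.X) ⊢ =a=> v1
  v1 = d.0 + d.(rec X. a.(d.0 + d.X)) ⊢ =d=> v0, =d=> v2
  v2 = 0 ⊢ stopped
Run σ = ⟨d⟩ on P: start {u0}
  after d @ step 1: {u1}
  P completes σ.
Run σ = ⟨d⟩ on Q: start {v0}
  after d @ step 1: no successor for Q

d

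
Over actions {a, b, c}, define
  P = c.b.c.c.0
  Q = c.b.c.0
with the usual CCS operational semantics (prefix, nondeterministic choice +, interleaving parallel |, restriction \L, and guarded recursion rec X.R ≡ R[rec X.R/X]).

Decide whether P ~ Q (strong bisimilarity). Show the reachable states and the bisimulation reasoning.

NO

Reachable graph of P (5 states):
  s0 = c.b.c.c.0 ⊢ =c=> s1
  s1 = b.c.c.0 ⊢ =b=> s2
  s2 = c.c.0 ⊢ =c=> s3
  s3 = c.0 ⊢ =c=> s4
  s4 = 0 ⊢ deadlocked
Reachable graph of Q (4 states):
  t0 = c.b.c.0 ⊢ =c=> t1
  t1 = b.c.0 ⊢ =b=> t2
  t2 = c.0 ⊢ =c=> t3
  t3 = 0 ⊢ deadlocked
Bisimilarity quotient blocks:
  B0 = {s0}
  B1 = {s1}
  B2 = {s2}
  B3 = {s3, t2}
  B4 = {s4, t3}
  B5 = {t0}
  B6 = {t1}
s0 ∈ B0, t0 ∈ B5 → different blocks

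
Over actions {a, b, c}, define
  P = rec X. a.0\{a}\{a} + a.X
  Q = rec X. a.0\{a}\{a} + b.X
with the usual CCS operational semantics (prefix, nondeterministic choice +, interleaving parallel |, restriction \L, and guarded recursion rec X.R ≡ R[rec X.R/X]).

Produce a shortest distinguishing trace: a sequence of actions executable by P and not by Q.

aa

LTS(P): 2 reachable states
  p0 = rec X. a.0\{a}\{a} + a.X | ··a··> p0, ··a··> p1
  p1 = 0\{a}\{a} | ·
LTS(Q): 2 reachable states
  q0 = rec X. a.0\{a}\{a} + b.X | ··a··> q1, ··b··> q0
  q1 = 0\{a}\{a} | ·
Trace ⟨aa⟩ through P, begin at {p0}:
  step 1 (a): {p0, p1}
  step 2 (a): {p0, p1}
  ✓ P
Trace ⟨aa⟩ through Q, begin at {q0}:
  step 1 (a): {q1}
  step 2 (a): no successor for Q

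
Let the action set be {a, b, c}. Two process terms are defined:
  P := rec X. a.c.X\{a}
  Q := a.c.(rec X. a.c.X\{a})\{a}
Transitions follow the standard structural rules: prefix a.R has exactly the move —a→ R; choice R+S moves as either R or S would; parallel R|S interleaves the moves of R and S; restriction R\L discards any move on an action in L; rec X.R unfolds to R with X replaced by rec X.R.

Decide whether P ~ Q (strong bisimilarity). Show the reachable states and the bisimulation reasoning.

LTS(P): 3 reachable states
  u0 = rec X. a.c.X\{a} ⊢ --a--▸ u1
  u1 = c.(rec X. a.c.X\{a})\{a} ⊢ --c--▸ u2
  u2 = (rec X. a.c.X\{a})\{a} ⊢ (no moves)
LTS(Q): 3 reachable states
  v0 = a.c.(rec X. a.c.X\{a})\{a} ⊢ --a--▸ v1
  v1 = c.(rec X. a.c.X\{a})\{a} ⊢ --c--▸ v2
  v2 = (rec X. a.c.X\{a})\{a} ⊢ (no moves)
Bisimilarity quotient blocks:
  B0 = {u0, v0}
  B1 = {u1, v1}
  B2 = {u2, v2}
u0 ∈ B0, v0 ∈ B0 → same block

P ~ Q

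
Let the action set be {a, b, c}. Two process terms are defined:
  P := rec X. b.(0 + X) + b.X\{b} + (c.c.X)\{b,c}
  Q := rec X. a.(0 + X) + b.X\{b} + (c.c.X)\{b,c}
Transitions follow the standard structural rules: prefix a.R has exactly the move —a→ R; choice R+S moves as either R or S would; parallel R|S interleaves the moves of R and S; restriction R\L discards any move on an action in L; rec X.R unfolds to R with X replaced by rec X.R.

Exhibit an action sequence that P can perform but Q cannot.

P's transition system — 3 states:
  p0 = rec X. b.(0 + X) + b.X\{b} + (c.c.X)\{b,c} → =b=> p1, =b=> p2
  p1 = (rec X. b.(0 + X) + b.X\{b} + (c.c.X)\{b,c})\{b} → ∅
  p2 = 0 + (rec X. b.(0 + X) + b.X\{b} + (c.c.X)\{b,c}) → =b=> p1, =b=> p2
Q's transition system — 4 states:
  q0 = rec X. a.(0 + X) + b.X\{b} + (c.c.X)\{b,c} → =a=> q1, =b=> q2
  q1 = 0 + (rec X. a.(0 + X) + b.X\{b} + (c.c.X)\{b,c}) → =a=> q1, =b=> q2
  q2 = (rec X. a.(0 + X) + b.X\{b} + (c.c.X)\{b,c})\{b} → =a=> q3
  q3 = (0 + (rec X. a.(0 + X) + b.X\{b} + (c.c.X)\{b,c}))\{b} → =a=> q3
Trace ⟨bb⟩ through P, begin at {p0}:
  [1] b ⇒ {p1, p2}
  [2] b ⇒ {p1, p2}
  — P admits the full trace.
Trace ⟨bb⟩ through Q, begin at {q0}:
  [1] b ⇒ {q2}
  [2] b ⇒ no successor for Q

bb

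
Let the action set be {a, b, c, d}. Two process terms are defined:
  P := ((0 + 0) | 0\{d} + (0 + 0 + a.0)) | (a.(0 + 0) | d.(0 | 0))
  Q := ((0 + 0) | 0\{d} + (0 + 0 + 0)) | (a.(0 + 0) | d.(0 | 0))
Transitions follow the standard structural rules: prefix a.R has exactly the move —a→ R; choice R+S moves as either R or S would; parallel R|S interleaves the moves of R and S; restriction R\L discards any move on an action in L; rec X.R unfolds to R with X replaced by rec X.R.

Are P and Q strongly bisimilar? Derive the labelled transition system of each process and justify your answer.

LTS(P): 8 reachable states
  m0 = ((0 + 0) | 0\{d} + (0 + 0 + a.0)) | (a.(0 + 0) | d.(0 | 0)) :: —a→ m1, —a→ m2, —d→ m3
  m1 = ((0 + 0) | 0\{d} + (0 + 0 + a.0)) | ((0 + 0) | d.(0 | 0)) :: —a→ m4, —d→ m5
  m2 = 0 | (a.(0 + 0) | d.(0 | 0)) :: —a→ m4, —d→ m6
  m3 = ((0 + 0) | 0\{d} + (0 + 0 + a.0)) | (a.(0 + 0) | (0 | 0)) :: —a→ m5, —a→ m6
  m4 = 0 | ((0 + 0) | d.(0 | 0)) :: —d→ m7
  m5 = ((0 + 0) | 0\{d} + (0 + 0 + a.0)) | ((0 + 0) | (0 | 0)) :: —a→ m7
  m6 = 0 | (a.(0 + 0) | (0 | 0)) :: —a→ m7
  m7 = 0 | ((0 + 0) | (0 | 0)) :: stopped
LTS(Q): 4 reachable states
  n0 = ((0 + 0) | 0\{d} + (0 + 0 + 0)) | (a.(0 + 0) | d.(0 | 0)) :: —a→ n1, —d→ n2
  n1 = ((0 + 0) | 0\{d} + (0 + 0 + 0)) | ((0 + 0) | d.(0 | 0)) :: —d→ n3
  n2 = ((0 + 0) | 0\{d} + (0 + 0 + 0)) | (a.(0 + 0) | (0 | 0)) :: —a→ n3
  n3 = ((0 + 0) | 0\{d} + (0 + 0 + 0)) | ((0 + 0) | (0 | 0)) :: stopped
Coarsest stable partition (strong bisimilarity classes):
  B0 = {m0}
  B1 = {m3}
  B2 = {m5, m6, n2}
  B3 = {m7, n3}
  B4 = {m1, m2, n0}
  B5 = {m4, n1}
m0 ∈ B0, n0 ∈ B4 → different blocks

NO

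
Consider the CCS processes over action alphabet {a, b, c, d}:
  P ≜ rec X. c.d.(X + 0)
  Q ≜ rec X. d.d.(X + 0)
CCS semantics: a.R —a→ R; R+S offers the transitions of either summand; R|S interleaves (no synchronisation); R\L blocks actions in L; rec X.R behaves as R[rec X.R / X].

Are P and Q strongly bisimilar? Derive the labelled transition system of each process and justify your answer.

NO

P's transition system — 3 states:
  s0 = rec X. c.d.(X + 0) | =c=> s1
  s1 = d.((rec X. c.d.(X + 0)) + 0) | =d=> s2
  s2 = (rec X. c.d.(X + 0)) + 0 | =c=> s1
Q's transition system — 3 states:
  t0 = rec X. d.d.(X + 0) | =d=> t1
  t1 = d.((rec X. d.d.(X + 0)) + 0) | =d=> t2
  t2 = (rec X. d.d.(X + 0)) + 0 | =d=> t1
Coarsest stable partition (strong bisimilarity classes):
  B0 = {s0, s2}
  B1 = {s1}
  B2 = {t0, t1, t2}
s0 ∈ B0, t0 ∈ B2 → different blocks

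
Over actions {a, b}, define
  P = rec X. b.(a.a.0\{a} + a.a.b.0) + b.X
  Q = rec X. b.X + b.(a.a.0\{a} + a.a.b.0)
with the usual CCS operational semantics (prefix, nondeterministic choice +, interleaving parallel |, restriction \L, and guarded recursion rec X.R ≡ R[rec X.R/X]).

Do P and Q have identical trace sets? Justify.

P's transition system — 7 states:
  p0 = rec X. b.(a.a.0\{a} + a.a.b.0) + b.X → --b--▸ p0, --b--▸ p1
  p1 = a.a.0\{a} + a.a.b.0 → --a--▸ p2, --a--▸ p3
  p2 = a.0\{a} → --a--▸ p4
  p3 = a.b.0 → --a--▸ p5
  p4 = 0\{a} → ∅
  p5 = b.0 → --b--▸ p6
  p6 = 0 → ∅
Q's transition system — 7 states:
  q0 = rec X. b.X + b.(a.a.0\{a} + a.a.b.0) → --b--▸ q0, --b--▸ q1
  q1 = a.a.0\{a} + a.a.b.0 → --a--▸ q2, --a--▸ q3
  q2 = a.0\{a} → --a--▸ q4
  q3 = a.b.0 → --a--▸ q5
  q4 = 0\{a} → ∅
  q5 = b.0 → --b--▸ q6
  q6 = 0 → ∅
Partition-refinement fixed point:
  B0 = {p0, q0}
  B1 = {p1, q1}
  B2 = {p3, q3}
  B3 = {p5, q5}
  B4 = {p4, p6, q4, q6}
  B5 = {p2, q2}
p0 ∈ B0, q0 ∈ B0 → same block
Bisimilar ⇒ trace-equivalent.

YES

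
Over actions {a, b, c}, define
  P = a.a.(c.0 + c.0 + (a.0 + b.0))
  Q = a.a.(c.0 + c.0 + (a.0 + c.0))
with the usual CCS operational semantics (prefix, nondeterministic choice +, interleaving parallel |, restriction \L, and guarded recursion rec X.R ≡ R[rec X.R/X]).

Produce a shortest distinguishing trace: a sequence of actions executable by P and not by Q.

Reachable graph of P (4 states):
  m0 = a.a.(c.0 + c.0 + (a.0 + b.0)) has moves =a=> m1
  m1 = a.(c.0 + c.0 + (a.0 + b.0)) has moves =a=> m2
  m2 = c.0 + c.0 + (a.0 + b.0) has moves =a=> m3, =b=> m3, =c=> m3
  m3 = 0 has moves ·
Reachable graph of Q (4 states):
  n0 = a.a.(c.0 + c.0 + (a.0 + c.0)) has moves =a=> n1
  n1 = a.(c.0 + c.0 + (a.0 + c.0)) has moves =a=> n2
  n2 = c.0 + c.0 + (a.0 + c.0) has moves =a=> n3, =c=> n3
  n3 = 0 has moves ·
Executing aab from P (initial set {m0}):
  [1] a ⇒ {m1}
  [2] a ⇒ {m2}
  [3] b ⇒ {m3}
  — P admits the full trace.
Executing aab from Q (initial set {n0}):
  [1] a ⇒ {n1}
  [2] a ⇒ {n2}
  [3] b ⇒ no successor for Q

aab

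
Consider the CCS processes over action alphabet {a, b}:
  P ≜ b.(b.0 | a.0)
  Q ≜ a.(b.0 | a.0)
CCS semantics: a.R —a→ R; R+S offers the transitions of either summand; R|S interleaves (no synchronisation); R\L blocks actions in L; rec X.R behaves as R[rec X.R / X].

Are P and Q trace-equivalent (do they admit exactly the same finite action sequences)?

NO — witness ⟨b⟩

LTS(P): 5 reachable states
  s0 = b.(b.0 | a.0) ⊢ --b--▸ s1
  s1 = b.0 | a.0 ⊢ --a--▸ s2, --b--▸ s3
  s2 = b.0 | 0 ⊢ --b--▸ s4
  s3 = 0 | a.0 ⊢ --a--▸ s4
  s4 = 0 | 0 ⊢ stopped
LTS(Q): 5 reachable states
  t0 = a.(b.0 | a.0) ⊢ --a--▸ t1
  t1 = b.0 | a.0 ⊢ --a--▸ t2, --b--▸ t3
  t2 = b.0 | 0 ⊢ --b--▸ t4
  t3 = 0 | a.0 ⊢ --a--▸ t4
  t4 = 0 | 0 ⊢ stopped
Trace ⟨b⟩ through P, begin at {s0}:
  step 1 (b): {s1}
  — P admits the full trace.
Trace ⟨b⟩ through Q, begin at {t0}:
  step 1 (b): ∅ (Q stuck)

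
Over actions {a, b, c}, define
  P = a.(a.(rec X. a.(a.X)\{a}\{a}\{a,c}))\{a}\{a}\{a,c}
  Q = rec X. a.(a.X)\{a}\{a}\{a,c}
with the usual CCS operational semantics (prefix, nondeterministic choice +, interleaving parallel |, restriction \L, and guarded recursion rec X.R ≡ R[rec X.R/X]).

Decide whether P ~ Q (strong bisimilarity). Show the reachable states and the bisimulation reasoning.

YES

P's transition system — 2 states:
  u0 = a.(a.(rec X. a.(a.X)\{a}\{a}\{a,c}))\{a}\{a}\{a,c} | -a-> u1
  u1 = (a.(rec X. a.(a.X)\{a}\{a}\{a,c}))\{a}\{a}\{a,c} | deadlocked
Q's transition system — 2 states:
  v0 = rec X. a.(a.X)\{a}\{a}\{a,c} | -a-> v1
  v1 = (a.(rec X. a.(a.X)\{a}\{a}\{a,c}))\{a}\{a}\{a,c} | deadlocked
Partition-refinement fixed point:
  B0 = {u0, v0}
  B1 = {u1, v1}
u0 ∈ B0, v0 ∈ B0 → same block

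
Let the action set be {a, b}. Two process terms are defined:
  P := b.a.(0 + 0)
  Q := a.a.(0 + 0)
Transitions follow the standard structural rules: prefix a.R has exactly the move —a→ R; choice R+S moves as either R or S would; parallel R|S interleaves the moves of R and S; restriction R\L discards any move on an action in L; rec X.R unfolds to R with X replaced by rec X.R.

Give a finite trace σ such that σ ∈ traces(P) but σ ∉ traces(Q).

P's transition system — 3 states:
  u0 = b.a.(0 + 0) has moves =b=> u1
  u1 = a.(0 + 0) has moves =a=> u2
  u2 = 0 + 0 has moves stopped
Q's transition system — 3 states:
  v0 = a.a.(0 + 0) has moves =a=> v1
  v1 = a.(0 + 0) has moves =a=> v2
  v2 = 0 + 0 has moves stopped
Executing b from P (initial set {u0}):
  step 1 (b): {u1}
  — P admits the full trace.
Executing b from Q (initial set {v0}):
  step 1 (b): no successor for Q

b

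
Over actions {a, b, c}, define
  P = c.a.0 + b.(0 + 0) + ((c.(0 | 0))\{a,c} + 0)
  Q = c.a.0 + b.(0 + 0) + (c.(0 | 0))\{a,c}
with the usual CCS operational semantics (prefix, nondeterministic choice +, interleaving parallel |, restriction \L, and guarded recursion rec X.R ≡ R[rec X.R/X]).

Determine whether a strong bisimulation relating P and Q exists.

Reachable graph of P (4 states):
  u0 = c.a.0 + b.(0 + 0) + ((c.(0 | 0))\{a,c} + 0) ⊢ ··b··> u1, ··c··> u2
  u1 = 0 + 0 ⊢ (no moves)
  u2 = a.0 ⊢ ··a··> u3
  u3 = 0 ⊢ (no moves)
Reachable graph of Q (4 states):
  v0 = c.a.0 + b.(0 + 0) + (c.(0 | 0))\{a,c} ⊢ ··b··> v1, ··c··> v2
  v1 = 0 + 0 ⊢ (no moves)
  v2 = a.0 ⊢ ··a··> v3
  v3 = 0 ⊢ (no moves)
Partition-refinement fixed point:
  B0 = {u0, v0}
  B1 = {u1, u3, v1, v3}
  B2 = {u2, v2}
u0 ∈ B0, v0 ∈ B0 → same block

bisimilar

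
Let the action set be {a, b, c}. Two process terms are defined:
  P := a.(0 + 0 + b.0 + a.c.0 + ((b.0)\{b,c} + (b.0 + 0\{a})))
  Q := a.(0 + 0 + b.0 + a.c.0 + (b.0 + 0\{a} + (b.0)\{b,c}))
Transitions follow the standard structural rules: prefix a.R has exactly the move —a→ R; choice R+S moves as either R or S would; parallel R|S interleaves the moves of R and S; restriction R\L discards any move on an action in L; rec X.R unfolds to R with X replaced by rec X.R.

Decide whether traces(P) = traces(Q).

P's transition system — 4 states:
  s0 = a.(0 + 0 + b.0 + a.c.0 + ((b.0)\{b,c} + (b.0 + 0\{a}))) ⊢ ··a··> s1
  s1 = 0 + 0 + b.0 + a.c.0 + ((b.0)\{b,c} + (b.0 + 0\{a})) ⊢ ··a··> s2, ··b··> s3
  s2 = c.0 ⊢ ··c··> s3
  s3 = 0 ⊢ deadlocked
Q's transition system — 4 states:
  t0 = a.(0 + 0 + b.0 + a.c.0 + (b.0 + 0\{a} + (b.0)\{b,c})) ⊢ ··a··> t1
  t1 = 0 + 0 + b.0 + a.c.0 + (b.0 + 0\{a} + (b.0)\{b,c}) ⊢ ··a··> t2, ··b··> t3
  t2 = c.0 ⊢ ··c··> t3
  t3 = 0 ⊢ deadlocked
Partition-refinement fixed point:
  B0 = {s0, t0}
  B1 = {s1, t1}
  B2 = {s3, t3}
  B3 = {s2, t2}
s0 ∈ B0, t0 ∈ B0 → same block
Bisimilar ⇒ trace-equivalent.

traces(P) = traces(Q)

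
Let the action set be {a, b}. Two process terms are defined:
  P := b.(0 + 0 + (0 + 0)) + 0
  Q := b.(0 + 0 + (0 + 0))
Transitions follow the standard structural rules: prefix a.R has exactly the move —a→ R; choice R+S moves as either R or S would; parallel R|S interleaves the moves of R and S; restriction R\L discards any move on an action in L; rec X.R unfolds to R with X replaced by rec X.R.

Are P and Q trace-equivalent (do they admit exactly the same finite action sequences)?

P's transition system — 2 states:
  s0 = b.(0 + 0 + (0 + 0)) + 0 has moves =b=> s1
  s1 = 0 + 0 + (0 + 0) has moves deadlocked
Q's transition system — 2 states:
  t0 = b.(0 + 0 + (0 + 0)) has moves =b=> t1
  t1 = 0 + 0 + (0 + 0) has moves deadlocked
Bisimilarity quotient blocks:
  B0 = {s0, t0}
  B1 = {s1, t1}
s0 ∈ B0, t0 ∈ B0 → same block
Bisimilar ⇒ trace-equivalent.

YES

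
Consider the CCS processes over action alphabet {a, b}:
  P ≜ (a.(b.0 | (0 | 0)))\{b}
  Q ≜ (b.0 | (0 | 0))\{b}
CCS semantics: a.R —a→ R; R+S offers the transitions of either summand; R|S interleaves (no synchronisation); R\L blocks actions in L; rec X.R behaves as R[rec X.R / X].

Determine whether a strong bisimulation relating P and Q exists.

not bisimilar

P's transition system — 2 states:
  p0 = (a.(b.0 | (0 | 0)))\{b} → ··a··> p1
  p1 = (b.0 | (0 | 0))\{b} → deadlocked
Q's transition system — 1 states:
  q0 = (b.0 | (0 | 0))\{b} → deadlocked
Coarsest stable partition (strong bisimilarity classes):
  B0 = {p0}
  B1 = {p1, q0}
p0 ∈ B0, q0 ∈ B1 → different blocks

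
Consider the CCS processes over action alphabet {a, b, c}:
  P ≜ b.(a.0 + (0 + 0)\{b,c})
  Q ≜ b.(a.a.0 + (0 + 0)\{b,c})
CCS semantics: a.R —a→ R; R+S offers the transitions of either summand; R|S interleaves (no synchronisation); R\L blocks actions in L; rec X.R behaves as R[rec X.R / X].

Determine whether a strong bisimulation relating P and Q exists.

P's transition system — 3 states:
  s0 = b.(a.0 + (0 + 0)\{b,c}) → --b--▸ s1
  s1 = a.0 + (0 + 0)\{b,c} → --a--▸ s2
  s2 = 0 → ·
Q's transition system — 4 states:
  t0 = b.(a.a.0 + (0 + 0)\{b,c}) → --b--▸ t1
  t1 = a.a.0 + (0 + 0)\{b,c} → --a--▸ t2
  t2 = a.0 → --a--▸ t3
  t3 = 0 → ·
Coarsest stable partition (strong bisimilarity classes):
  B0 = {s0}
  B1 = {s1, t2}
  B2 = {s2, t3}
  B3 = {t0}
  B4 = {t1}
s0 ∈ B0, t0 ∈ B3 → different blocks

NO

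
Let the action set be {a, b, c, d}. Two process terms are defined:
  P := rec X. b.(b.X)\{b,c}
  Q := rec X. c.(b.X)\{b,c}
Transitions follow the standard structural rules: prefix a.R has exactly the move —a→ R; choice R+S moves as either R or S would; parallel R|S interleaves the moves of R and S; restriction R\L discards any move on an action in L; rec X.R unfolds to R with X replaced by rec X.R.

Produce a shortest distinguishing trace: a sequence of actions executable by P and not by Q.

P's transition system — 2 states:
  m0 = rec X. b.(b.X)\{b,c} has moves -b-> m1
  m1 = (b.(rec X. b.(b.X)\{b,c}))\{b,c} has moves ·
Q's transition system — 2 states:
  n0 = rec X. c.(b.X)\{b,c} has moves -c-> n1
  n1 = (b.(rec X. c.(b.X)\{b,c}))\{b,c} has moves ·
Run σ = ⟨b⟩ on P: start {m0}
  step 1 (b): {m1}
  ✓ P
Run σ = ⟨b⟩ on Q: start {n0}
  step 1 (b): ∅ (Q stuck)

b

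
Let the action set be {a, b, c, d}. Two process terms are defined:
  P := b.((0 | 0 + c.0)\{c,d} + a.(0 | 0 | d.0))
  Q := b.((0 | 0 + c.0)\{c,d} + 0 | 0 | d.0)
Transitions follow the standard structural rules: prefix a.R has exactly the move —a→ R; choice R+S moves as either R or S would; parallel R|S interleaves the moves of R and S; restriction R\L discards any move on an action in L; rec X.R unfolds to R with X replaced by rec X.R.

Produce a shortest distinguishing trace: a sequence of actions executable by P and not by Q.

ba

Reachable graph of P (4 states):
  s0 = b.((0 | 0 + c.0)\{c,d} + a.(0 | 0 | d.0)) → -b-> s1
  s1 = (0 | 0 + c.0)\{c,d} + a.(0 | 0 | d.0) → -a-> s2
  s2 = 0 | 0 | d.0 → -d-> s3
  s3 = 0 | 0 | 0 → deadlocked
Reachable graph of Q (3 states):
  t0 = b.((0 | 0 + c.0)\{c,d} + 0 | 0 | d.0) → -b-> t1
  t1 = (0 | 0 + c.0)\{c,d} + 0 | 0 | d.0 → -d-> t2
  t2 = 0 | 0 | 0 → deadlocked
Trace ⟨ba⟩ through P, begin at {s0}:
  [1] b ⇒ {s1}
  [2] a ⇒ {s2}
  ✓ P
Trace ⟨ba⟩ through Q, begin at {t0}:
  [1] b ⇒ {t1}
  [2] a ⇒ no successor for Q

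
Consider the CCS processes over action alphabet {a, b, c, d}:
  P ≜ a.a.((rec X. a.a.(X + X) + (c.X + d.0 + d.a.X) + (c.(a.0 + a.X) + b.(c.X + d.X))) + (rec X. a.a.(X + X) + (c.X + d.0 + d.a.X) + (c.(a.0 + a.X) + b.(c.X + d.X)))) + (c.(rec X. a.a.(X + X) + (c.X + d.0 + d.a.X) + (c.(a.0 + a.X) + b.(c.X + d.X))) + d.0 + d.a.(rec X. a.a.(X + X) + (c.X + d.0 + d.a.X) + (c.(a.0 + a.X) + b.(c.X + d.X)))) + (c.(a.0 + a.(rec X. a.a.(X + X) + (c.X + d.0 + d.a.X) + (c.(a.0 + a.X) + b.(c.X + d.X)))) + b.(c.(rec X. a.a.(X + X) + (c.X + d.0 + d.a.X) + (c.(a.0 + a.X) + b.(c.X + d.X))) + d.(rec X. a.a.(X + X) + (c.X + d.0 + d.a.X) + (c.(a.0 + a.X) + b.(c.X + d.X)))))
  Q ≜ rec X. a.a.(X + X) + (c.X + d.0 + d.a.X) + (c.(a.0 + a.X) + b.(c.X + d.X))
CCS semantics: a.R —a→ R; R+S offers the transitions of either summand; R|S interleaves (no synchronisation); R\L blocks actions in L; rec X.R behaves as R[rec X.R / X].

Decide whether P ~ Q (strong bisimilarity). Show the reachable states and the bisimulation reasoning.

LTS(P): 8 reachable states
  p0 = a.a.((rec X. a.a.(X + X) + (c.X + d.0 + d.a.X) + (c.(a.0 + a.X) + b.(c.X + d.X))) + (rec X. a.a.(X + X) + (c.X + d.0 + d.a.X) + (c.(a.0 + a.X) + b.(c.X + d.X)))) + (c.(rec X. a.a.(X + X) + (c.X + d.0 + d.a.X) + (c.(a.0 + a.X) + b.(c.X + d.X))) + d.0 + d.a.(rec X. a.a.(X + X) + (c.X + d.0 + d.a.X) + (c.(a.0 + a.X) + b.(c.X + d.X)))) + (c.(a.0 + a.(rec X. a.a.(X + X) + (c.X + d.0 + d.a.X) + (c.(a.0 + a.X) + b.(c.X + d.X)))) + b.(c.(rec X. a.a.(X + X) + (c.X + d.0 + d.a.X) + (c.(a.0 + a.X) + b.(c.X + d.X))) + d.(rec X. a.a.(X + X) + (c.X + d.0 + d.a.X) + (c.(a.0 + a.X) + b.(c.X + d.X))))) ⊢ --a--▸ p1, --b--▸ p2, --c--▸ p3, --c--▸ p4, --d--▸ p5, --d--▸ p6
  p1 = a.((rec X. a.a.(X + X) + (c.X + d.0 + d.a.X) + (c.(a.0 + a.X) + b.(c.X + d.X))) + (rec X. a.a.(X + X) + (c.X + d.0 + d.a.X) + (c.(a.0 + a.X) + b.(c.X + d.X)))) ⊢ --a--▸ p7
  p2 = c.(rec X. a.a.(X + X) + (c.X + d.0 + d.a.X) + (c.(a.0 + a.X) + b.(c.X + d.X))) + d.(rec X. a.a.(X + X) + (c.X + d.0 + d.a.X) + (c.(a.0 + a.X) + b.(c.X + d.X))) ⊢ --c--▸ p4, --d--▸ p4
  p3 = a.0 + a.(rec X. a.a.(X + X) + (c.X + d.0 + d.a.X) + (c.(a.0 + a.X) + b.(c.X + d.X))) ⊢ --a--▸ p4, --a--▸ p5
  p4 = rec X. a.a.(X + X) + (c.X + d.0 + d.a.X) + (c.(a.0 + a.X) + b.(c.X + d.X)) ⊢ --a--▸ p1, --b--▸ p2, --c--▸ p3, --c--▸ p4, --d--▸ p5, --d--▸ p6
  p5 = 0 ⊢ (no moves)
  p6 = a.(rec X. a.a.(X + X) + (c.X + d.0 + d.a.X) + (c.(a.0 + a.X) + b.(c.X + d.X))) ⊢ --a--▸ p4
  p7 = (rec X. a.a.(X + X) + (c.X + d.0 + d.a.X) + (c.(a.0 + a.X) + b.(c.X + d.X))) + (rec X. a.a.(X + X) + (c.X + d.0 + d.a.X) + (c.(a.0 + a.X) + b.(c.X + d.X))) ⊢ --a--▸ p1, --b--▸ p2, --c--▸ p3, --c--▸ p4, --d--▸ p5, --d--▸ p6
LTS(Q): 7 reachable states
  q0 = rec X. a.a.(X + X) + (c.X + d.0 + d.a.X) + (c.(a.0 + a.X) + b.(c.X + d.X)) ⊢ --a--▸ q1, --b--▸ q2, --c--▸ q0, --c--▸ q3, --d--▸ q4, --d--▸ q5
  q1 = a.((rec X. a.a.(X + X) + (c.X + d.0 + d.a.X) + (c.(a.0 + a.X) + b.(c.X + d.X))) + (rec X. a.a.(X + X) + (c.X + d.0 + d.a.X) + (c.(a.0 + a.X) + b.(c.X + d.X)))) ⊢ --a--▸ q6
  q2 = c.(rec X. a.a.(X + X) + (c.X + d.0 + d.a.X) + (c.(a.0 + a.X) + b.(c.X + d.X))) + d.(rec X. a.a.(X + X) + (c.X + d.0 + d.a.X) + (c.(a.0 + a.X) + b.(c.X + d.X))) ⊢ --c--▸ q0, --d--▸ q0
  q3 = a.0 + a.(rec X. a.a.(X + X) + (c.X + d.0 + d.a.X) + (c.(a.0 + a.X) + b.(c.X + d.X))) ⊢ --a--▸ q0, --a--▸ q4
  q4 = 0 ⊢ (no moves)
  q5 = a.(rec X. a.a.(X + X) + (c.X + d.0 + d.a.X) + (c.(a.0 + a.X) + b.(c.X + d.X))) ⊢ --a--▸ q0
  q6 = (rec X. a.a.(X + X) + (c.X + d.0 + d.a.X) + (c.(a.0 + a.X) + b.(c.X + d.X))) + (rec X. a.a.(X + X) + (c.X + d.0 + d.a.X) + (c.(a.0 + a.X) + b.(c.X + d.X))) ⊢ --a--▸ q1, --b--▸ q2, --c--▸ q0, --c--▸ q3, --d--▸ q4, --d--▸ q5
Partition-refinement fixed point:
  B0 = {p0, p4, p7, q0, q6}
  B1 = {p5, q4}
  B2 = {p1, p6, q1, q5}
  B3 = {p3, q3}
  B4 = {p2, q2}
p0 ∈ B0, q0 ∈ B0 → same block

YES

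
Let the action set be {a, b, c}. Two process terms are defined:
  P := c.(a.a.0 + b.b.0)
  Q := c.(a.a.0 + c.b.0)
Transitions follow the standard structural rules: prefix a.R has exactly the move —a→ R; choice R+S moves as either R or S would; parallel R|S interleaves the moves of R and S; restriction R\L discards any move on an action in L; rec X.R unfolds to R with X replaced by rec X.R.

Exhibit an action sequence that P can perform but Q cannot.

cb

P's transition system — 5 states:
  m0 = c.(a.a.0 + b.b.0) ⊢ =c=> m1
  m1 = a.a.0 + b.b.0 ⊢ =a=> m2, =b=> m3
  m2 = a.0 ⊢ =a=> m4
  m3 = b.0 ⊢ =b=> m4
  m4 = 0 ⊢ ·
Q's transition system — 5 states:
  n0 = c.(a.a.0 + c.b.0) ⊢ =c=> n1
  n1 = a.a.0 + c.b.0 ⊢ =a=> n2, =c=> n3
  n2 = a.0 ⊢ =a=> n4
  n3 = b.0 ⊢ =b=> n4
  n4 = 0 ⊢ ·
Run σ = ⟨cb⟩ on P: start {m0}
  step 1 (c): {m1}
  step 2 (b): {m3}
  ✓ P
Run σ = ⟨cb⟩ on Q: start {n0}
  step 1 (c): {n1}
  step 2 (b): ∅ (Q stuck)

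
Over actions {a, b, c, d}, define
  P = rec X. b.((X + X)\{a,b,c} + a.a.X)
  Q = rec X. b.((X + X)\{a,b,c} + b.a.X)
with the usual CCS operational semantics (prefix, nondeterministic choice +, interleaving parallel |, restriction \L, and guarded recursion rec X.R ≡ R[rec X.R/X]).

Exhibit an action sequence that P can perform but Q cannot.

ba

LTS(P): 3 reachable states
  p0 = rec X. b.((X + X)\{a,b,c} + a.a.X) ⊢ -b-> p1
  p1 = ((rec X. b.((X + X)\{a,b,c} + a.a.X)) + (rec X. b.((X + X)\{a,b,c} + a.a.X)))\{a,b,c} + a.a.(rec X. b.((X + X)\{a,b,c} + a.a.X)) ⊢ -a-> p2
  p2 = a.(rec X. b.((X + X)\{a,b,c} + a.a.X)) ⊢ -a-> p0
LTS(Q): 3 reachable states
  q0 = rec X. b.((X + X)\{a,b,c} + b.a.X) ⊢ -b-> q1
  q1 = ((rec X. b.((X + X)\{a,b,c} + b.a.X)) + (rec X. b.((X + X)\{a,b,c} + b.a.X)))\{a,b,c} + b.a.(rec X. b.((X + X)\{a,b,c} + b.a.X)) ⊢ -b-> q2
  q2 = a.(rec X. b.((X + X)\{a,b,c} + b.a.X)) ⊢ -a-> q0
Run σ = ⟨ba⟩ on P: start {p0}
  step 1 (b): {p1}
  step 2 (a): {p2}
  — P admits the full trace.
Run σ = ⟨ba⟩ on Q: start {q0}
  step 1 (b): {q1}
  step 2 (a): no successor for Q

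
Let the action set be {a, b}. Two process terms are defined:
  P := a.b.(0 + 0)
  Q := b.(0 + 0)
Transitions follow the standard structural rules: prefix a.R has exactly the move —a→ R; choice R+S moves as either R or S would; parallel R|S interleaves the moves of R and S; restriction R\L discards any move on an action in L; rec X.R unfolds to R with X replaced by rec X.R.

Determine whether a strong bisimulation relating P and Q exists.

not bisimilar

P's transition system — 3 states:
  u0 = a.b.(0 + 0) has moves --a--▸ u1
  u1 = b.(0 + 0) has moves --b--▸ u2
  u2 = 0 + 0 has moves stopped
Q's transition system — 2 states:
  v0 = b.(0 + 0) has moves --b--▸ v1
  v1 = 0 + 0 has moves stopped
Bisimilarity quotient blocks:
  B0 = {u0}
  B1 = {u1, v0}
  B2 = {u2, v1}
u0 ∈ B0, v0 ∈ B1 → different blocks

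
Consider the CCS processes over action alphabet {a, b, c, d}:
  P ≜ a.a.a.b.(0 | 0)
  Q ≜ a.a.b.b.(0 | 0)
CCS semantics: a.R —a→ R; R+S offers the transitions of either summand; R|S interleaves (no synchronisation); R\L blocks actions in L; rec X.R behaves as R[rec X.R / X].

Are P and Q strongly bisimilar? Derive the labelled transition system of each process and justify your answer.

P's transition system — 5 states:
  s0 = a.a.a.b.(0 | 0) has moves ··a··> s1
  s1 = a.a.b.(0 | 0) has moves ··a··> s2
  s2 = a.b.(0 | 0) has moves ··a··> s3
  s3 = b.(0 | 0) has moves ··b··> s4
  s4 = 0 | 0 has moves deadlocked
Q's transition system — 5 states:
  t0 = a.a.b.b.(0 | 0) has moves ··a··> t1
  t1 = a.b.b.(0 | 0) has moves ··a··> t2
  t2 = b.b.(0 | 0) has moves ··b··> t3
  t3 = b.(0 | 0) has moves ··b··> t4
  t4 = 0 | 0 has moves deadlocked
Coarsest stable partition (strong bisimilarity classes):
  B0 = {s0}
  B1 = {s1}
  B2 = {s2}
  B3 = {s3, t3}
  B4 = {s4, t4}
  B5 = {t0}
  B6 = {t1}
  B7 = {t2}
s0 ∈ B0, t0 ∈ B5 → different blocks

not bisimilar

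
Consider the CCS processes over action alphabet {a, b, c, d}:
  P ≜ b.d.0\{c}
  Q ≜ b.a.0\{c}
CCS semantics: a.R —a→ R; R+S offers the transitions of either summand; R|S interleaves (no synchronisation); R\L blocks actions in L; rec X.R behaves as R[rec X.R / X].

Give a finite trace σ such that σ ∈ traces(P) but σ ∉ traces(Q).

bd

LTS(P): 3 reachable states
  p0 = b.d.0\{c} → --b--▸ p1
  p1 = d.0\{c} → --d--▸ p2
  p2 = 0\{c} → (no moves)
LTS(Q): 3 reachable states
  q0 = b.a.0\{c} → --b--▸ q1
  q1 = a.0\{c} → --a--▸ q2
  q2 = 0\{c} → (no moves)
Trace ⟨bd⟩ through P, begin at {p0}:
  [1] b ⇒ {p1}
  [2] d ⇒ {p2}
  — P admits the full trace.
Trace ⟨bd⟩ through Q, begin at {q0}:
  [1] b ⇒ {q1}
  [2] d ⇒ no successor for Q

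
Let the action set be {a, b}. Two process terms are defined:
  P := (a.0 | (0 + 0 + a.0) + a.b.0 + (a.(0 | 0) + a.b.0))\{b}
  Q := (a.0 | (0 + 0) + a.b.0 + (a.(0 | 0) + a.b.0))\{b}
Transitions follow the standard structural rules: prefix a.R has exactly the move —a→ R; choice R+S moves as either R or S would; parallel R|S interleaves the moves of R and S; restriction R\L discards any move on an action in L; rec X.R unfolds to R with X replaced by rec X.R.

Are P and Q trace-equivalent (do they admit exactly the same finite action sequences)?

trace-distinct — witness ⟨aa⟩

Reachable graph of P (5 states):
  p0 = (a.0 | (0 + 0 + a.0) + a.b.0 + (a.(0 | 0) + a.b.0))\{b} :: ··a··> p1, ··a··> p2, ··a··> p3, ··a··> p4
  p1 = (0 | (0 + 0 + a.0))\{b} :: ··a··> p2
  p2 = (0 | 0)\{b} :: ·
  p3 = (a.0 | 0)\{b} :: ··a··> p2
  p4 = (b.0)\{b} :: ·
Reachable graph of Q (4 states):
  q0 = (a.0 | (0 + 0) + a.b.0 + (a.(0 | 0) + a.b.0))\{b} :: ··a··> q1, ··a··> q2, ··a··> q3
  q1 = (0 | (0 + 0))\{b} :: ·
  q2 = (0 | 0)\{b} :: ·
  q3 = (b.0)\{b} :: ·
Run σ = ⟨aa⟩ on P: start {p0}
  [1] a ⇒ {p1, p2, p3, p4}
  [2] a ⇒ {p2}
  — P admits the full trace.
Run σ = ⟨aa⟩ on Q: start {q0}
  [1] a ⇒ {q1, q2, q3}
  [2] a ⇒ no successor for Q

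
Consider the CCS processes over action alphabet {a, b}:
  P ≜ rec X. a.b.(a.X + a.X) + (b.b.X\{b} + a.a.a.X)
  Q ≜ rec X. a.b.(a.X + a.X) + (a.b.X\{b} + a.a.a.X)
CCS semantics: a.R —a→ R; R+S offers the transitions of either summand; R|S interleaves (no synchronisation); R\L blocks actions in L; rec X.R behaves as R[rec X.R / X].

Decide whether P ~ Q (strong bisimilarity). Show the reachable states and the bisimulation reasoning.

not bisimilar

LTS(P): 10 reachable states
  s0 = rec X. a.b.(a.X + a.X) + (b.b.X\{b} + a.a.a.X) → --a--▸ s1, --a--▸ s2, --b--▸ s3
  s1 = a.a.(rec X. a.b.(a.X + a.X) + (b.b.X\{b} + a.a.a.X)) → --a--▸ s4
  s2 = b.(a.(rec X. a.b.(a.X + a.X) + (b.b.X\{b} + a.a.a.X)) + a.(rec X. a.b.(a.X + a.X) + (b.b.X\{b} + a.a.a.X))) → --b--▸ s5
  s3 = b.(rec X. a.b.(a.X + a.X) + (b.b.X\{b} + a.a.a.X))\{b} → --b--▸ s6
  s4 = a.(rec X. a.b.(a.X + a.X) + (b.b.X\{b} + a.a.a.X)) → --a--▸ s0
  s5 = a.(rec X. a.b.(a.X + a.X) + (b.b.X\{b} + a.a.a.X)) + a.(rec X. a.b.(a.X + a.X) + (b.b.X\{b} + a.a.a.X)) → --a--▸ s0
  s6 = (rec X. a.b.(a.X + a.X) + (b.b.X\{b} + a.a.a.X))\{b} → --a--▸ s7, --a--▸ s8
  s7 = (a.a.(rec X. a.b.(a.X + a.X) + (b.b.X\{b} + a.a.a.X)))\{b} → --a--▸ s9
  s8 = (b.(a.(rec X. a.b.(a.X + a.X) + (b.b.X\{b} + a.a.a.X)) + a.(rec X. a.b.(a.X + a.X) + (b.b.X\{b} + a.a.a.X))))\{b} → ·
  s9 = (a.(rec X. a.b.(a.X + a.X) + (b.b.X\{b} + a.a.a.X)))\{b} → --a--▸ s6
LTS(Q): 11 reachable states
  t0 = rec X. a.b.(a.X + a.X) + (a.b.X\{b} + a.a.a.X) → --a--▸ t1, --a--▸ t2, --a--▸ t3
  t1 = a.a.(rec X. a.b.(a.X + a.X) + (a.b.X\{b} + a.a.a.X)) → --a--▸ t4
  t2 = b.(a.(rec X. a.b.(a.X + a.X) + (a.b.X\{b} + a.a.a.X)) + a.(rec X. a.b.(a.X + a.X) + (a.b.X\{b} + a.a.a.X))) → --b--▸ t5
  t3 = b.(rec X. a.b.(a.X + a.X) + (a.b.X\{b} + a.a.a.X))\{b} → --b--▸ t6
  t4 = a.(rec X. a.b.(a.X + a.X) + (a.b.X\{b} + a.a.a.X)) → --a--▸ t0
  t5 = a.(rec X. a.b.(a.X + a.X) + (a.b.X\{b} + a.a.a.X)) + a.(rec X. a.b.(a.X + a.X) + (a.b.X\{b} + a.a.a.X)) → --a--▸ t0
  t6 = (rec X. a.b.(a.X + a.X) + (a.b.X\{b} + a.a.a.X))\{b} → --a--▸ t7, --a--▸ t8, --a--▸ t9
  t7 = (a.a.(rec X. a.b.(a.X + a.X) + (a.b.X\{b} + a.a.a.X)))\{b} → --a--▸ t10
  t8 = (b.(a.(rec X. a.b.(a.X + a.X) + (a.b.X\{b} + a.a.a.X)) + a.(rec X. a.b.(a.X + a.X) + (a.b.X\{b} + a.a.a.X))))\{b} → ·
  t9 = (b.(rec X. a.b.(a.X + a.X) + (a.b.X\{b} + a.a.a.X))\{b})\{b} → ·
  t10 = (a.(rec X. a.b.(a.X + a.X) + (a.b.X\{b} + a.a.a.X)))\{b} → --a--▸ t6
Partition-refinement fixed point:
  B0 = {s0}
  B1 = {s2}
  B2 = {s4, s5}
  B3 = {s1}
  B4 = {s3, t3}
  B5 = {s6, t6}
  B6 = {s8, t8, t9}
  B7 = {s7, t7}
  B8 = {s9, t10}
  B9 = {t0}
  B10 = {t1}
  B11 = {t4, t5}
  B12 = {t2}
s0 ∈ B0, t0 ∈ B9 → different blocks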